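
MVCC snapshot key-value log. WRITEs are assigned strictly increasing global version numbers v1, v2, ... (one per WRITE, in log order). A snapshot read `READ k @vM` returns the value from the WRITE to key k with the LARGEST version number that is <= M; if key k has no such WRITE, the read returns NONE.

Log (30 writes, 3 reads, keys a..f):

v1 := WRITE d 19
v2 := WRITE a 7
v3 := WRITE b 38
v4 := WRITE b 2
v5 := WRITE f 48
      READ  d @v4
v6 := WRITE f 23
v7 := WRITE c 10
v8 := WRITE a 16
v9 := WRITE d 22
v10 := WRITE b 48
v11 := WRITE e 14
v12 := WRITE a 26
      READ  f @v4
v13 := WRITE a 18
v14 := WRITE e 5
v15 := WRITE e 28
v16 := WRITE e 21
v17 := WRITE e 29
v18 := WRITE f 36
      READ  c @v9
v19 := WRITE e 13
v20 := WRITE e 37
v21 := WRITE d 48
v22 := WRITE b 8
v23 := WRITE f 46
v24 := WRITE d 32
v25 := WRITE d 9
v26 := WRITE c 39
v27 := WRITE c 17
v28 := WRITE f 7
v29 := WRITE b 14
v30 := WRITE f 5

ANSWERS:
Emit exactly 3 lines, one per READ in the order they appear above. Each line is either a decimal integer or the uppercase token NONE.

Answer: 19
NONE
10

Derivation:
v1: WRITE d=19  (d history now [(1, 19)])
v2: WRITE a=7  (a history now [(2, 7)])
v3: WRITE b=38  (b history now [(3, 38)])
v4: WRITE b=2  (b history now [(3, 38), (4, 2)])
v5: WRITE f=48  (f history now [(5, 48)])
READ d @v4: history=[(1, 19)] -> pick v1 -> 19
v6: WRITE f=23  (f history now [(5, 48), (6, 23)])
v7: WRITE c=10  (c history now [(7, 10)])
v8: WRITE a=16  (a history now [(2, 7), (8, 16)])
v9: WRITE d=22  (d history now [(1, 19), (9, 22)])
v10: WRITE b=48  (b history now [(3, 38), (4, 2), (10, 48)])
v11: WRITE e=14  (e history now [(11, 14)])
v12: WRITE a=26  (a history now [(2, 7), (8, 16), (12, 26)])
READ f @v4: history=[(5, 48), (6, 23)] -> no version <= 4 -> NONE
v13: WRITE a=18  (a history now [(2, 7), (8, 16), (12, 26), (13, 18)])
v14: WRITE e=5  (e history now [(11, 14), (14, 5)])
v15: WRITE e=28  (e history now [(11, 14), (14, 5), (15, 28)])
v16: WRITE e=21  (e history now [(11, 14), (14, 5), (15, 28), (16, 21)])
v17: WRITE e=29  (e history now [(11, 14), (14, 5), (15, 28), (16, 21), (17, 29)])
v18: WRITE f=36  (f history now [(5, 48), (6, 23), (18, 36)])
READ c @v9: history=[(7, 10)] -> pick v7 -> 10
v19: WRITE e=13  (e history now [(11, 14), (14, 5), (15, 28), (16, 21), (17, 29), (19, 13)])
v20: WRITE e=37  (e history now [(11, 14), (14, 5), (15, 28), (16, 21), (17, 29), (19, 13), (20, 37)])
v21: WRITE d=48  (d history now [(1, 19), (9, 22), (21, 48)])
v22: WRITE b=8  (b history now [(3, 38), (4, 2), (10, 48), (22, 8)])
v23: WRITE f=46  (f history now [(5, 48), (6, 23), (18, 36), (23, 46)])
v24: WRITE d=32  (d history now [(1, 19), (9, 22), (21, 48), (24, 32)])
v25: WRITE d=9  (d history now [(1, 19), (9, 22), (21, 48), (24, 32), (25, 9)])
v26: WRITE c=39  (c history now [(7, 10), (26, 39)])
v27: WRITE c=17  (c history now [(7, 10), (26, 39), (27, 17)])
v28: WRITE f=7  (f history now [(5, 48), (6, 23), (18, 36), (23, 46), (28, 7)])
v29: WRITE b=14  (b history now [(3, 38), (4, 2), (10, 48), (22, 8), (29, 14)])
v30: WRITE f=5  (f history now [(5, 48), (6, 23), (18, 36), (23, 46), (28, 7), (30, 5)])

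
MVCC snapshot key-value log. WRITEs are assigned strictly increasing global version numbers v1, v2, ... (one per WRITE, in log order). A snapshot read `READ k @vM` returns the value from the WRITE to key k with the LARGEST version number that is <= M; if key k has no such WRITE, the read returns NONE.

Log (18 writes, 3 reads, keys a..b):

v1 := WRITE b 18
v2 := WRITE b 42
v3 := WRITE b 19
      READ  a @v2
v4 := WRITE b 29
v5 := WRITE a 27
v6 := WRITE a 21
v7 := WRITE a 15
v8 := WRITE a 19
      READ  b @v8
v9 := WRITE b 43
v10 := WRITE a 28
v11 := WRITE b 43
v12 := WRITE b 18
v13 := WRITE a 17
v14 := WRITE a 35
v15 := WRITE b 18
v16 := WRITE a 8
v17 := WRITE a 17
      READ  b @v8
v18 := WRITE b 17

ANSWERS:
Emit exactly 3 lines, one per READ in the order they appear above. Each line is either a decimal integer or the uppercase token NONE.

Answer: NONE
29
29

Derivation:
v1: WRITE b=18  (b history now [(1, 18)])
v2: WRITE b=42  (b history now [(1, 18), (2, 42)])
v3: WRITE b=19  (b history now [(1, 18), (2, 42), (3, 19)])
READ a @v2: history=[] -> no version <= 2 -> NONE
v4: WRITE b=29  (b history now [(1, 18), (2, 42), (3, 19), (4, 29)])
v5: WRITE a=27  (a history now [(5, 27)])
v6: WRITE a=21  (a history now [(5, 27), (6, 21)])
v7: WRITE a=15  (a history now [(5, 27), (6, 21), (7, 15)])
v8: WRITE a=19  (a history now [(5, 27), (6, 21), (7, 15), (8, 19)])
READ b @v8: history=[(1, 18), (2, 42), (3, 19), (4, 29)] -> pick v4 -> 29
v9: WRITE b=43  (b history now [(1, 18), (2, 42), (3, 19), (4, 29), (9, 43)])
v10: WRITE a=28  (a history now [(5, 27), (6, 21), (7, 15), (8, 19), (10, 28)])
v11: WRITE b=43  (b history now [(1, 18), (2, 42), (3, 19), (4, 29), (9, 43), (11, 43)])
v12: WRITE b=18  (b history now [(1, 18), (2, 42), (3, 19), (4, 29), (9, 43), (11, 43), (12, 18)])
v13: WRITE a=17  (a history now [(5, 27), (6, 21), (7, 15), (8, 19), (10, 28), (13, 17)])
v14: WRITE a=35  (a history now [(5, 27), (6, 21), (7, 15), (8, 19), (10, 28), (13, 17), (14, 35)])
v15: WRITE b=18  (b history now [(1, 18), (2, 42), (3, 19), (4, 29), (9, 43), (11, 43), (12, 18), (15, 18)])
v16: WRITE a=8  (a history now [(5, 27), (6, 21), (7, 15), (8, 19), (10, 28), (13, 17), (14, 35), (16, 8)])
v17: WRITE a=17  (a history now [(5, 27), (6, 21), (7, 15), (8, 19), (10, 28), (13, 17), (14, 35), (16, 8), (17, 17)])
READ b @v8: history=[(1, 18), (2, 42), (3, 19), (4, 29), (9, 43), (11, 43), (12, 18), (15, 18)] -> pick v4 -> 29
v18: WRITE b=17  (b history now [(1, 18), (2, 42), (3, 19), (4, 29), (9, 43), (11, 43), (12, 18), (15, 18), (18, 17)])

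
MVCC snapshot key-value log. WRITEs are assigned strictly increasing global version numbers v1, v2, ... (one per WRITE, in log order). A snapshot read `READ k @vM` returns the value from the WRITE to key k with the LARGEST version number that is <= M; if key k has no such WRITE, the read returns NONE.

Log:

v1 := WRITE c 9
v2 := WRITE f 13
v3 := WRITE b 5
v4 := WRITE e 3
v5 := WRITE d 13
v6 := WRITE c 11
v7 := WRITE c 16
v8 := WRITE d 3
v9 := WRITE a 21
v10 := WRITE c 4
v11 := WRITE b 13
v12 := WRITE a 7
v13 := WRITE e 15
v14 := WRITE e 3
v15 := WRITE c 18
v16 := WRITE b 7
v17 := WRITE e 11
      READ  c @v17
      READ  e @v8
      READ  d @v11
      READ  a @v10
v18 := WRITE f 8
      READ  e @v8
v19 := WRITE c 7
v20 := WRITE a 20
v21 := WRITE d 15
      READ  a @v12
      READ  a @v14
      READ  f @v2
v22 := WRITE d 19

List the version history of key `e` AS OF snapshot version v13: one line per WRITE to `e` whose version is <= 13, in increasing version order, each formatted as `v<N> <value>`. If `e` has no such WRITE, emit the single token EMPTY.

Answer: v4 3
v13 15

Derivation:
Scan writes for key=e with version <= 13:
  v1 WRITE c 9 -> skip
  v2 WRITE f 13 -> skip
  v3 WRITE b 5 -> skip
  v4 WRITE e 3 -> keep
  v5 WRITE d 13 -> skip
  v6 WRITE c 11 -> skip
  v7 WRITE c 16 -> skip
  v8 WRITE d 3 -> skip
  v9 WRITE a 21 -> skip
  v10 WRITE c 4 -> skip
  v11 WRITE b 13 -> skip
  v12 WRITE a 7 -> skip
  v13 WRITE e 15 -> keep
  v14 WRITE e 3 -> drop (> snap)
  v15 WRITE c 18 -> skip
  v16 WRITE b 7 -> skip
  v17 WRITE e 11 -> drop (> snap)
  v18 WRITE f 8 -> skip
  v19 WRITE c 7 -> skip
  v20 WRITE a 20 -> skip
  v21 WRITE d 15 -> skip
  v22 WRITE d 19 -> skip
Collected: [(4, 3), (13, 15)]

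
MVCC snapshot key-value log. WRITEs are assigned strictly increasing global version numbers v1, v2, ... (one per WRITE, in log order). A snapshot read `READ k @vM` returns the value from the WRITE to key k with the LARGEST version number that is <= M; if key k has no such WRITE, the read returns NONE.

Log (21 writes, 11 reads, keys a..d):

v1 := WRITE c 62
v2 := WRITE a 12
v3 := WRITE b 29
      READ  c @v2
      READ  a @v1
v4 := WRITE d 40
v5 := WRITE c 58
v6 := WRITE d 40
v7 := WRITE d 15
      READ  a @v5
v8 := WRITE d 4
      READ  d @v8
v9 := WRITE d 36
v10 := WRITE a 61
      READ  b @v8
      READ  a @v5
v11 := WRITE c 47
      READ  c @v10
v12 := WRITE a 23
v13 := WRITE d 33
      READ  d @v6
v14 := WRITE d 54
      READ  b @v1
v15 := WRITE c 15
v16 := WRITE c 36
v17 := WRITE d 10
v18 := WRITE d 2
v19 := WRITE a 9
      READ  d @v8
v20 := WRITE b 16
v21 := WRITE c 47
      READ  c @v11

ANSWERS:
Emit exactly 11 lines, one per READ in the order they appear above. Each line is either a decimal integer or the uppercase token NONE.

Answer: 62
NONE
12
4
29
12
58
40
NONE
4
47

Derivation:
v1: WRITE c=62  (c history now [(1, 62)])
v2: WRITE a=12  (a history now [(2, 12)])
v3: WRITE b=29  (b history now [(3, 29)])
READ c @v2: history=[(1, 62)] -> pick v1 -> 62
READ a @v1: history=[(2, 12)] -> no version <= 1 -> NONE
v4: WRITE d=40  (d history now [(4, 40)])
v5: WRITE c=58  (c history now [(1, 62), (5, 58)])
v6: WRITE d=40  (d history now [(4, 40), (6, 40)])
v7: WRITE d=15  (d history now [(4, 40), (6, 40), (7, 15)])
READ a @v5: history=[(2, 12)] -> pick v2 -> 12
v8: WRITE d=4  (d history now [(4, 40), (6, 40), (7, 15), (8, 4)])
READ d @v8: history=[(4, 40), (6, 40), (7, 15), (8, 4)] -> pick v8 -> 4
v9: WRITE d=36  (d history now [(4, 40), (6, 40), (7, 15), (8, 4), (9, 36)])
v10: WRITE a=61  (a history now [(2, 12), (10, 61)])
READ b @v8: history=[(3, 29)] -> pick v3 -> 29
READ a @v5: history=[(2, 12), (10, 61)] -> pick v2 -> 12
v11: WRITE c=47  (c history now [(1, 62), (5, 58), (11, 47)])
READ c @v10: history=[(1, 62), (5, 58), (11, 47)] -> pick v5 -> 58
v12: WRITE a=23  (a history now [(2, 12), (10, 61), (12, 23)])
v13: WRITE d=33  (d history now [(4, 40), (6, 40), (7, 15), (8, 4), (9, 36), (13, 33)])
READ d @v6: history=[(4, 40), (6, 40), (7, 15), (8, 4), (9, 36), (13, 33)] -> pick v6 -> 40
v14: WRITE d=54  (d history now [(4, 40), (6, 40), (7, 15), (8, 4), (9, 36), (13, 33), (14, 54)])
READ b @v1: history=[(3, 29)] -> no version <= 1 -> NONE
v15: WRITE c=15  (c history now [(1, 62), (5, 58), (11, 47), (15, 15)])
v16: WRITE c=36  (c history now [(1, 62), (5, 58), (11, 47), (15, 15), (16, 36)])
v17: WRITE d=10  (d history now [(4, 40), (6, 40), (7, 15), (8, 4), (9, 36), (13, 33), (14, 54), (17, 10)])
v18: WRITE d=2  (d history now [(4, 40), (6, 40), (7, 15), (8, 4), (9, 36), (13, 33), (14, 54), (17, 10), (18, 2)])
v19: WRITE a=9  (a history now [(2, 12), (10, 61), (12, 23), (19, 9)])
READ d @v8: history=[(4, 40), (6, 40), (7, 15), (8, 4), (9, 36), (13, 33), (14, 54), (17, 10), (18, 2)] -> pick v8 -> 4
v20: WRITE b=16  (b history now [(3, 29), (20, 16)])
v21: WRITE c=47  (c history now [(1, 62), (5, 58), (11, 47), (15, 15), (16, 36), (21, 47)])
READ c @v11: history=[(1, 62), (5, 58), (11, 47), (15, 15), (16, 36), (21, 47)] -> pick v11 -> 47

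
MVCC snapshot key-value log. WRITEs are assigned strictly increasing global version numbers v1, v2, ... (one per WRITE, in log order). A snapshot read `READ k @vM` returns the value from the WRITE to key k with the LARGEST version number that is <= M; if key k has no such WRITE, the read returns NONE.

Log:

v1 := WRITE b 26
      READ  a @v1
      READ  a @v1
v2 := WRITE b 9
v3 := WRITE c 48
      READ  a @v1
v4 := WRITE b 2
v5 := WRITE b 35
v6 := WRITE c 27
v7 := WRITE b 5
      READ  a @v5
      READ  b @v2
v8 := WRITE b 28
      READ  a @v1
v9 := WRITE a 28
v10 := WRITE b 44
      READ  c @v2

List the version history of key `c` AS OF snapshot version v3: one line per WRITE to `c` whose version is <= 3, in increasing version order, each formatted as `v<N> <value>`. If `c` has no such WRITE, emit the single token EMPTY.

Scan writes for key=c with version <= 3:
  v1 WRITE b 26 -> skip
  v2 WRITE b 9 -> skip
  v3 WRITE c 48 -> keep
  v4 WRITE b 2 -> skip
  v5 WRITE b 35 -> skip
  v6 WRITE c 27 -> drop (> snap)
  v7 WRITE b 5 -> skip
  v8 WRITE b 28 -> skip
  v9 WRITE a 28 -> skip
  v10 WRITE b 44 -> skip
Collected: [(3, 48)]

Answer: v3 48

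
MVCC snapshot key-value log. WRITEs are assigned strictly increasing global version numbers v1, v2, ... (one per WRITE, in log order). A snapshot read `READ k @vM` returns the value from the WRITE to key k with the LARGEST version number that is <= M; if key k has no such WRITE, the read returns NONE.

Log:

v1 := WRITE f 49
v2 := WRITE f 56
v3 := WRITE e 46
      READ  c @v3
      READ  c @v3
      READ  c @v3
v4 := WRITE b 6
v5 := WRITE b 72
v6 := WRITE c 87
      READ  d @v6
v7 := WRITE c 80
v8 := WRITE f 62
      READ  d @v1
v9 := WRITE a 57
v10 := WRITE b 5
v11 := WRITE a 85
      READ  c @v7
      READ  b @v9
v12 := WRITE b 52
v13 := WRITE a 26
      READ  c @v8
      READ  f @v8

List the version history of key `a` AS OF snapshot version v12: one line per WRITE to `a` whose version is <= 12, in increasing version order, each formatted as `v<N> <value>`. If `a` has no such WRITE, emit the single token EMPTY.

Answer: v9 57
v11 85

Derivation:
Scan writes for key=a with version <= 12:
  v1 WRITE f 49 -> skip
  v2 WRITE f 56 -> skip
  v3 WRITE e 46 -> skip
  v4 WRITE b 6 -> skip
  v5 WRITE b 72 -> skip
  v6 WRITE c 87 -> skip
  v7 WRITE c 80 -> skip
  v8 WRITE f 62 -> skip
  v9 WRITE a 57 -> keep
  v10 WRITE b 5 -> skip
  v11 WRITE a 85 -> keep
  v12 WRITE b 52 -> skip
  v13 WRITE a 26 -> drop (> snap)
Collected: [(9, 57), (11, 85)]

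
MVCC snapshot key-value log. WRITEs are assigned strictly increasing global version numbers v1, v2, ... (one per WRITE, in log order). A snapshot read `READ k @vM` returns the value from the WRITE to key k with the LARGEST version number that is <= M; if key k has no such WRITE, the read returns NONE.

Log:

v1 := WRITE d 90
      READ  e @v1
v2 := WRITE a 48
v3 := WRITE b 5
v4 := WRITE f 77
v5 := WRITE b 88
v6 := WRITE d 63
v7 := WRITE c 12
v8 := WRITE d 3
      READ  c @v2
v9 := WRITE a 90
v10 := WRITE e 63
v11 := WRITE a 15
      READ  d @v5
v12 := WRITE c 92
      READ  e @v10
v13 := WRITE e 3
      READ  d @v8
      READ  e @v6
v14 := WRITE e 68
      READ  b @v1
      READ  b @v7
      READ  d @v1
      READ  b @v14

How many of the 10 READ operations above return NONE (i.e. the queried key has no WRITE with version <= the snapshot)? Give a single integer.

v1: WRITE d=90  (d history now [(1, 90)])
READ e @v1: history=[] -> no version <= 1 -> NONE
v2: WRITE a=48  (a history now [(2, 48)])
v3: WRITE b=5  (b history now [(3, 5)])
v4: WRITE f=77  (f history now [(4, 77)])
v5: WRITE b=88  (b history now [(3, 5), (5, 88)])
v6: WRITE d=63  (d history now [(1, 90), (6, 63)])
v7: WRITE c=12  (c history now [(7, 12)])
v8: WRITE d=3  (d history now [(1, 90), (6, 63), (8, 3)])
READ c @v2: history=[(7, 12)] -> no version <= 2 -> NONE
v9: WRITE a=90  (a history now [(2, 48), (9, 90)])
v10: WRITE e=63  (e history now [(10, 63)])
v11: WRITE a=15  (a history now [(2, 48), (9, 90), (11, 15)])
READ d @v5: history=[(1, 90), (6, 63), (8, 3)] -> pick v1 -> 90
v12: WRITE c=92  (c history now [(7, 12), (12, 92)])
READ e @v10: history=[(10, 63)] -> pick v10 -> 63
v13: WRITE e=3  (e history now [(10, 63), (13, 3)])
READ d @v8: history=[(1, 90), (6, 63), (8, 3)] -> pick v8 -> 3
READ e @v6: history=[(10, 63), (13, 3)] -> no version <= 6 -> NONE
v14: WRITE e=68  (e history now [(10, 63), (13, 3), (14, 68)])
READ b @v1: history=[(3, 5), (5, 88)] -> no version <= 1 -> NONE
READ b @v7: history=[(3, 5), (5, 88)] -> pick v5 -> 88
READ d @v1: history=[(1, 90), (6, 63), (8, 3)] -> pick v1 -> 90
READ b @v14: history=[(3, 5), (5, 88)] -> pick v5 -> 88
Read results in order: ['NONE', 'NONE', '90', '63', '3', 'NONE', 'NONE', '88', '90', '88']
NONE count = 4

Answer: 4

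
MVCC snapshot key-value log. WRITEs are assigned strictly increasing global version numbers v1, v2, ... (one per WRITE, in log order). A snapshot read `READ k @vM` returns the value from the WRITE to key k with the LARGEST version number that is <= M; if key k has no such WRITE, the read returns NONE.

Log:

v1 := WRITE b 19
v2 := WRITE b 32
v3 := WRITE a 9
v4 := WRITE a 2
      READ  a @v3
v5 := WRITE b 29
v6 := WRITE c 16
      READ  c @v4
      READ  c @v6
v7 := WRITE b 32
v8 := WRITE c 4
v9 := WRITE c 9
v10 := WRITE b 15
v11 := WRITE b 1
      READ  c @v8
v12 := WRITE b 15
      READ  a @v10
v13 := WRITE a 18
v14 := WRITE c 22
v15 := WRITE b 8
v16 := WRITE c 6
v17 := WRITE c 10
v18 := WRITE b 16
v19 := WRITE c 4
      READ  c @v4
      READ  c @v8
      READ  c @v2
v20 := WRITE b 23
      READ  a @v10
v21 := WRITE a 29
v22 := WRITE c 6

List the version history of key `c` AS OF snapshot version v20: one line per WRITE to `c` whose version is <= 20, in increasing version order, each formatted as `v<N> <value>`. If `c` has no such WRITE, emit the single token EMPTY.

Scan writes for key=c with version <= 20:
  v1 WRITE b 19 -> skip
  v2 WRITE b 32 -> skip
  v3 WRITE a 9 -> skip
  v4 WRITE a 2 -> skip
  v5 WRITE b 29 -> skip
  v6 WRITE c 16 -> keep
  v7 WRITE b 32 -> skip
  v8 WRITE c 4 -> keep
  v9 WRITE c 9 -> keep
  v10 WRITE b 15 -> skip
  v11 WRITE b 1 -> skip
  v12 WRITE b 15 -> skip
  v13 WRITE a 18 -> skip
  v14 WRITE c 22 -> keep
  v15 WRITE b 8 -> skip
  v16 WRITE c 6 -> keep
  v17 WRITE c 10 -> keep
  v18 WRITE b 16 -> skip
  v19 WRITE c 4 -> keep
  v20 WRITE b 23 -> skip
  v21 WRITE a 29 -> skip
  v22 WRITE c 6 -> drop (> snap)
Collected: [(6, 16), (8, 4), (9, 9), (14, 22), (16, 6), (17, 10), (19, 4)]

Answer: v6 16
v8 4
v9 9
v14 22
v16 6
v17 10
v19 4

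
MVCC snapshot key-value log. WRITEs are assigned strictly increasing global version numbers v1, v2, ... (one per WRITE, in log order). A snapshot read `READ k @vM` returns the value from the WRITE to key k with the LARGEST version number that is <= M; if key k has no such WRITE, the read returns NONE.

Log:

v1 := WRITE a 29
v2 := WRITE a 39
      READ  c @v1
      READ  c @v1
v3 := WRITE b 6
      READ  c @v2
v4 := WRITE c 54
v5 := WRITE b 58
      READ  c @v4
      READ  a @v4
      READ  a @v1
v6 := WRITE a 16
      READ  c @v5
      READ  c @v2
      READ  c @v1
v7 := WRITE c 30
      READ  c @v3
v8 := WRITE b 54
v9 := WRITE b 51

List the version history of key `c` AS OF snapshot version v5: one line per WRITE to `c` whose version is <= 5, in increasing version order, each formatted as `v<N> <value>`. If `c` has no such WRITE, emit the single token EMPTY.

Scan writes for key=c with version <= 5:
  v1 WRITE a 29 -> skip
  v2 WRITE a 39 -> skip
  v3 WRITE b 6 -> skip
  v4 WRITE c 54 -> keep
  v5 WRITE b 58 -> skip
  v6 WRITE a 16 -> skip
  v7 WRITE c 30 -> drop (> snap)
  v8 WRITE b 54 -> skip
  v9 WRITE b 51 -> skip
Collected: [(4, 54)]

Answer: v4 54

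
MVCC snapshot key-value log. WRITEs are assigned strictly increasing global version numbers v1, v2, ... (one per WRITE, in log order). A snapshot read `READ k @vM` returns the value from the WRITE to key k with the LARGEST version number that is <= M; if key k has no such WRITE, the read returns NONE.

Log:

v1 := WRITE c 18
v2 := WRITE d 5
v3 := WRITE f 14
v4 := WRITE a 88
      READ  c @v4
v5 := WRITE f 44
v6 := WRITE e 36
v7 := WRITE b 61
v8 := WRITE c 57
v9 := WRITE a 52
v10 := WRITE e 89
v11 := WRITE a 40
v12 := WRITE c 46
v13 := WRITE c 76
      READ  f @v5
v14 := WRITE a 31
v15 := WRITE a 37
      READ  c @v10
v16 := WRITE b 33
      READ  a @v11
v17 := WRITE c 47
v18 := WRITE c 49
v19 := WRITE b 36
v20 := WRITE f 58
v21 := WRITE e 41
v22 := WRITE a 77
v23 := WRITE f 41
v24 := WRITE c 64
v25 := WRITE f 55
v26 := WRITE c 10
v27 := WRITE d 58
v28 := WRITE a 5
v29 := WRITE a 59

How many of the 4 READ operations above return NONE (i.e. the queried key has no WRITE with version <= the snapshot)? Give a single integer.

v1: WRITE c=18  (c history now [(1, 18)])
v2: WRITE d=5  (d history now [(2, 5)])
v3: WRITE f=14  (f history now [(3, 14)])
v4: WRITE a=88  (a history now [(4, 88)])
READ c @v4: history=[(1, 18)] -> pick v1 -> 18
v5: WRITE f=44  (f history now [(3, 14), (5, 44)])
v6: WRITE e=36  (e history now [(6, 36)])
v7: WRITE b=61  (b history now [(7, 61)])
v8: WRITE c=57  (c history now [(1, 18), (8, 57)])
v9: WRITE a=52  (a history now [(4, 88), (9, 52)])
v10: WRITE e=89  (e history now [(6, 36), (10, 89)])
v11: WRITE a=40  (a history now [(4, 88), (9, 52), (11, 40)])
v12: WRITE c=46  (c history now [(1, 18), (8, 57), (12, 46)])
v13: WRITE c=76  (c history now [(1, 18), (8, 57), (12, 46), (13, 76)])
READ f @v5: history=[(3, 14), (5, 44)] -> pick v5 -> 44
v14: WRITE a=31  (a history now [(4, 88), (9, 52), (11, 40), (14, 31)])
v15: WRITE a=37  (a history now [(4, 88), (9, 52), (11, 40), (14, 31), (15, 37)])
READ c @v10: history=[(1, 18), (8, 57), (12, 46), (13, 76)] -> pick v8 -> 57
v16: WRITE b=33  (b history now [(7, 61), (16, 33)])
READ a @v11: history=[(4, 88), (9, 52), (11, 40), (14, 31), (15, 37)] -> pick v11 -> 40
v17: WRITE c=47  (c history now [(1, 18), (8, 57), (12, 46), (13, 76), (17, 47)])
v18: WRITE c=49  (c history now [(1, 18), (8, 57), (12, 46), (13, 76), (17, 47), (18, 49)])
v19: WRITE b=36  (b history now [(7, 61), (16, 33), (19, 36)])
v20: WRITE f=58  (f history now [(3, 14), (5, 44), (20, 58)])
v21: WRITE e=41  (e history now [(6, 36), (10, 89), (21, 41)])
v22: WRITE a=77  (a history now [(4, 88), (9, 52), (11, 40), (14, 31), (15, 37), (22, 77)])
v23: WRITE f=41  (f history now [(3, 14), (5, 44), (20, 58), (23, 41)])
v24: WRITE c=64  (c history now [(1, 18), (8, 57), (12, 46), (13, 76), (17, 47), (18, 49), (24, 64)])
v25: WRITE f=55  (f history now [(3, 14), (5, 44), (20, 58), (23, 41), (25, 55)])
v26: WRITE c=10  (c history now [(1, 18), (8, 57), (12, 46), (13, 76), (17, 47), (18, 49), (24, 64), (26, 10)])
v27: WRITE d=58  (d history now [(2, 5), (27, 58)])
v28: WRITE a=5  (a history now [(4, 88), (9, 52), (11, 40), (14, 31), (15, 37), (22, 77), (28, 5)])
v29: WRITE a=59  (a history now [(4, 88), (9, 52), (11, 40), (14, 31), (15, 37), (22, 77), (28, 5), (29, 59)])
Read results in order: ['18', '44', '57', '40']
NONE count = 0

Answer: 0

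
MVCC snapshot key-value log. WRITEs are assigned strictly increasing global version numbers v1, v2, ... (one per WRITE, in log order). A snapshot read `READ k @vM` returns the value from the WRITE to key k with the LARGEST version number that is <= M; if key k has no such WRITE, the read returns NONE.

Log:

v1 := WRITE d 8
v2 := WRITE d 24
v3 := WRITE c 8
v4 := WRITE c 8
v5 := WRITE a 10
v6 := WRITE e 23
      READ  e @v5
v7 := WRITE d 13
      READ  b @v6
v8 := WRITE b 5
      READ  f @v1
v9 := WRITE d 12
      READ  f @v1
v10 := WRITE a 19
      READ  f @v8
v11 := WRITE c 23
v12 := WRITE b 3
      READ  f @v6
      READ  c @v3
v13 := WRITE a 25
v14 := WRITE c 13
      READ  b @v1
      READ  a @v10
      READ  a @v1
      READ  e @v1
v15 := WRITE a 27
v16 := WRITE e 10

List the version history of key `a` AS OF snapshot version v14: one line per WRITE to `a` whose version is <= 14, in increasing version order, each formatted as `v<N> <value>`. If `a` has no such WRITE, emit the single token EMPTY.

Answer: v5 10
v10 19
v13 25

Derivation:
Scan writes for key=a with version <= 14:
  v1 WRITE d 8 -> skip
  v2 WRITE d 24 -> skip
  v3 WRITE c 8 -> skip
  v4 WRITE c 8 -> skip
  v5 WRITE a 10 -> keep
  v6 WRITE e 23 -> skip
  v7 WRITE d 13 -> skip
  v8 WRITE b 5 -> skip
  v9 WRITE d 12 -> skip
  v10 WRITE a 19 -> keep
  v11 WRITE c 23 -> skip
  v12 WRITE b 3 -> skip
  v13 WRITE a 25 -> keep
  v14 WRITE c 13 -> skip
  v15 WRITE a 27 -> drop (> snap)
  v16 WRITE e 10 -> skip
Collected: [(5, 10), (10, 19), (13, 25)]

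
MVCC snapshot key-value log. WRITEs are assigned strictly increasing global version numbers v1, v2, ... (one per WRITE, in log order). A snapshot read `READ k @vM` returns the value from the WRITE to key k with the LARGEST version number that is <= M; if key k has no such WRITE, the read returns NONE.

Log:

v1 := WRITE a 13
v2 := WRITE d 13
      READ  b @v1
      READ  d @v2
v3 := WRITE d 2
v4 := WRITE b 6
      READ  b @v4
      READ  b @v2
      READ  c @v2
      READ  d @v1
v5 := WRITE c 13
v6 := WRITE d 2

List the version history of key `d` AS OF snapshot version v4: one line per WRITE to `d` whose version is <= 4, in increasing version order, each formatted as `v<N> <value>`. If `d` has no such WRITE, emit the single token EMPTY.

Answer: v2 13
v3 2

Derivation:
Scan writes for key=d with version <= 4:
  v1 WRITE a 13 -> skip
  v2 WRITE d 13 -> keep
  v3 WRITE d 2 -> keep
  v4 WRITE b 6 -> skip
  v5 WRITE c 13 -> skip
  v6 WRITE d 2 -> drop (> snap)
Collected: [(2, 13), (3, 2)]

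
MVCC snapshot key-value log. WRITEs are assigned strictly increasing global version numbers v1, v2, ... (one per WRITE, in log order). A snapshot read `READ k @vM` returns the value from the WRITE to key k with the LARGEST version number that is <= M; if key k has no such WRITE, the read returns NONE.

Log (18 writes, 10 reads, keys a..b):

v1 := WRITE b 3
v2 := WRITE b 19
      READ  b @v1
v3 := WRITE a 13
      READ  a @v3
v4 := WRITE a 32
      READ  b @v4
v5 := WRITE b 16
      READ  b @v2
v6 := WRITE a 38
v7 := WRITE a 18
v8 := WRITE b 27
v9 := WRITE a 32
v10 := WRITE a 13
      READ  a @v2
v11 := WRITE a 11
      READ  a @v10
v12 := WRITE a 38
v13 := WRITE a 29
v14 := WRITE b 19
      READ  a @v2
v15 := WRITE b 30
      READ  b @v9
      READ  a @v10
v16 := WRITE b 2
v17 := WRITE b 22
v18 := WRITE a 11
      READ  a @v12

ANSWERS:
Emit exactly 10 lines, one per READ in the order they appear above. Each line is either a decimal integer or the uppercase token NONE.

Answer: 3
13
19
19
NONE
13
NONE
27
13
38

Derivation:
v1: WRITE b=3  (b history now [(1, 3)])
v2: WRITE b=19  (b history now [(1, 3), (2, 19)])
READ b @v1: history=[(1, 3), (2, 19)] -> pick v1 -> 3
v3: WRITE a=13  (a history now [(3, 13)])
READ a @v3: history=[(3, 13)] -> pick v3 -> 13
v4: WRITE a=32  (a history now [(3, 13), (4, 32)])
READ b @v4: history=[(1, 3), (2, 19)] -> pick v2 -> 19
v5: WRITE b=16  (b history now [(1, 3), (2, 19), (5, 16)])
READ b @v2: history=[(1, 3), (2, 19), (5, 16)] -> pick v2 -> 19
v6: WRITE a=38  (a history now [(3, 13), (4, 32), (6, 38)])
v7: WRITE a=18  (a history now [(3, 13), (4, 32), (6, 38), (7, 18)])
v8: WRITE b=27  (b history now [(1, 3), (2, 19), (5, 16), (8, 27)])
v9: WRITE a=32  (a history now [(3, 13), (4, 32), (6, 38), (7, 18), (9, 32)])
v10: WRITE a=13  (a history now [(3, 13), (4, 32), (6, 38), (7, 18), (9, 32), (10, 13)])
READ a @v2: history=[(3, 13), (4, 32), (6, 38), (7, 18), (9, 32), (10, 13)] -> no version <= 2 -> NONE
v11: WRITE a=11  (a history now [(3, 13), (4, 32), (6, 38), (7, 18), (9, 32), (10, 13), (11, 11)])
READ a @v10: history=[(3, 13), (4, 32), (6, 38), (7, 18), (9, 32), (10, 13), (11, 11)] -> pick v10 -> 13
v12: WRITE a=38  (a history now [(3, 13), (4, 32), (6, 38), (7, 18), (9, 32), (10, 13), (11, 11), (12, 38)])
v13: WRITE a=29  (a history now [(3, 13), (4, 32), (6, 38), (7, 18), (9, 32), (10, 13), (11, 11), (12, 38), (13, 29)])
v14: WRITE b=19  (b history now [(1, 3), (2, 19), (5, 16), (8, 27), (14, 19)])
READ a @v2: history=[(3, 13), (4, 32), (6, 38), (7, 18), (9, 32), (10, 13), (11, 11), (12, 38), (13, 29)] -> no version <= 2 -> NONE
v15: WRITE b=30  (b history now [(1, 3), (2, 19), (5, 16), (8, 27), (14, 19), (15, 30)])
READ b @v9: history=[(1, 3), (2, 19), (5, 16), (8, 27), (14, 19), (15, 30)] -> pick v8 -> 27
READ a @v10: history=[(3, 13), (4, 32), (6, 38), (7, 18), (9, 32), (10, 13), (11, 11), (12, 38), (13, 29)] -> pick v10 -> 13
v16: WRITE b=2  (b history now [(1, 3), (2, 19), (5, 16), (8, 27), (14, 19), (15, 30), (16, 2)])
v17: WRITE b=22  (b history now [(1, 3), (2, 19), (5, 16), (8, 27), (14, 19), (15, 30), (16, 2), (17, 22)])
v18: WRITE a=11  (a history now [(3, 13), (4, 32), (6, 38), (7, 18), (9, 32), (10, 13), (11, 11), (12, 38), (13, 29), (18, 11)])
READ a @v12: history=[(3, 13), (4, 32), (6, 38), (7, 18), (9, 32), (10, 13), (11, 11), (12, 38), (13, 29), (18, 11)] -> pick v12 -> 38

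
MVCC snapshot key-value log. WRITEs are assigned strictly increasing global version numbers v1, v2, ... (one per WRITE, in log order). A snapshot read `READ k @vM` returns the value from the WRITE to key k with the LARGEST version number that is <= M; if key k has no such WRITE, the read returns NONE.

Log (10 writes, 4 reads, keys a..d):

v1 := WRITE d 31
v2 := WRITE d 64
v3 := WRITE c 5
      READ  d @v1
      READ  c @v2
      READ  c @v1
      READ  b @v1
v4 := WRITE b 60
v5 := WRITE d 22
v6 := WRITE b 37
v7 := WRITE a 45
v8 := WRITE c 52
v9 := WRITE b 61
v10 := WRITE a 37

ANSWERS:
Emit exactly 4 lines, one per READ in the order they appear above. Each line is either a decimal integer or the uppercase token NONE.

Answer: 31
NONE
NONE
NONE

Derivation:
v1: WRITE d=31  (d history now [(1, 31)])
v2: WRITE d=64  (d history now [(1, 31), (2, 64)])
v3: WRITE c=5  (c history now [(3, 5)])
READ d @v1: history=[(1, 31), (2, 64)] -> pick v1 -> 31
READ c @v2: history=[(3, 5)] -> no version <= 2 -> NONE
READ c @v1: history=[(3, 5)] -> no version <= 1 -> NONE
READ b @v1: history=[] -> no version <= 1 -> NONE
v4: WRITE b=60  (b history now [(4, 60)])
v5: WRITE d=22  (d history now [(1, 31), (2, 64), (5, 22)])
v6: WRITE b=37  (b history now [(4, 60), (6, 37)])
v7: WRITE a=45  (a history now [(7, 45)])
v8: WRITE c=52  (c history now [(3, 5), (8, 52)])
v9: WRITE b=61  (b history now [(4, 60), (6, 37), (9, 61)])
v10: WRITE a=37  (a history now [(7, 45), (10, 37)])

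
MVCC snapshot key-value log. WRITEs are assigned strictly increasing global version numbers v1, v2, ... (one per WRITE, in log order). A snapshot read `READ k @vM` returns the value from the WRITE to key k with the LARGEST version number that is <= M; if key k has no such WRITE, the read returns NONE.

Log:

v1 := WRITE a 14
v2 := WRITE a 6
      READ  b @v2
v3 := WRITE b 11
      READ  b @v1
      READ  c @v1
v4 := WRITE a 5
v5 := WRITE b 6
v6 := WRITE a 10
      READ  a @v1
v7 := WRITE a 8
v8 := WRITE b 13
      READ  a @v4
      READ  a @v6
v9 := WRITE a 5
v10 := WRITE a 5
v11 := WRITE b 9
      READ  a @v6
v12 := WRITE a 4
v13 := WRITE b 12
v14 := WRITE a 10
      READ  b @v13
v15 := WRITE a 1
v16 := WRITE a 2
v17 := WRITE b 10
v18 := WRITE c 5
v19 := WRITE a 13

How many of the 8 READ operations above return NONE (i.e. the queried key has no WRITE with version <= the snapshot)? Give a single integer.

v1: WRITE a=14  (a history now [(1, 14)])
v2: WRITE a=6  (a history now [(1, 14), (2, 6)])
READ b @v2: history=[] -> no version <= 2 -> NONE
v3: WRITE b=11  (b history now [(3, 11)])
READ b @v1: history=[(3, 11)] -> no version <= 1 -> NONE
READ c @v1: history=[] -> no version <= 1 -> NONE
v4: WRITE a=5  (a history now [(1, 14), (2, 6), (4, 5)])
v5: WRITE b=6  (b history now [(3, 11), (5, 6)])
v6: WRITE a=10  (a history now [(1, 14), (2, 6), (4, 5), (6, 10)])
READ a @v1: history=[(1, 14), (2, 6), (4, 5), (6, 10)] -> pick v1 -> 14
v7: WRITE a=8  (a history now [(1, 14), (2, 6), (4, 5), (6, 10), (7, 8)])
v8: WRITE b=13  (b history now [(3, 11), (5, 6), (8, 13)])
READ a @v4: history=[(1, 14), (2, 6), (4, 5), (6, 10), (7, 8)] -> pick v4 -> 5
READ a @v6: history=[(1, 14), (2, 6), (4, 5), (6, 10), (7, 8)] -> pick v6 -> 10
v9: WRITE a=5  (a history now [(1, 14), (2, 6), (4, 5), (6, 10), (7, 8), (9, 5)])
v10: WRITE a=5  (a history now [(1, 14), (2, 6), (4, 5), (6, 10), (7, 8), (9, 5), (10, 5)])
v11: WRITE b=9  (b history now [(3, 11), (5, 6), (8, 13), (11, 9)])
READ a @v6: history=[(1, 14), (2, 6), (4, 5), (6, 10), (7, 8), (9, 5), (10, 5)] -> pick v6 -> 10
v12: WRITE a=4  (a history now [(1, 14), (2, 6), (4, 5), (6, 10), (7, 8), (9, 5), (10, 5), (12, 4)])
v13: WRITE b=12  (b history now [(3, 11), (5, 6), (8, 13), (11, 9), (13, 12)])
v14: WRITE a=10  (a history now [(1, 14), (2, 6), (4, 5), (6, 10), (7, 8), (9, 5), (10, 5), (12, 4), (14, 10)])
READ b @v13: history=[(3, 11), (5, 6), (8, 13), (11, 9), (13, 12)] -> pick v13 -> 12
v15: WRITE a=1  (a history now [(1, 14), (2, 6), (4, 5), (6, 10), (7, 8), (9, 5), (10, 5), (12, 4), (14, 10), (15, 1)])
v16: WRITE a=2  (a history now [(1, 14), (2, 6), (4, 5), (6, 10), (7, 8), (9, 5), (10, 5), (12, 4), (14, 10), (15, 1), (16, 2)])
v17: WRITE b=10  (b history now [(3, 11), (5, 6), (8, 13), (11, 9), (13, 12), (17, 10)])
v18: WRITE c=5  (c history now [(18, 5)])
v19: WRITE a=13  (a history now [(1, 14), (2, 6), (4, 5), (6, 10), (7, 8), (9, 5), (10, 5), (12, 4), (14, 10), (15, 1), (16, 2), (19, 13)])
Read results in order: ['NONE', 'NONE', 'NONE', '14', '5', '10', '10', '12']
NONE count = 3

Answer: 3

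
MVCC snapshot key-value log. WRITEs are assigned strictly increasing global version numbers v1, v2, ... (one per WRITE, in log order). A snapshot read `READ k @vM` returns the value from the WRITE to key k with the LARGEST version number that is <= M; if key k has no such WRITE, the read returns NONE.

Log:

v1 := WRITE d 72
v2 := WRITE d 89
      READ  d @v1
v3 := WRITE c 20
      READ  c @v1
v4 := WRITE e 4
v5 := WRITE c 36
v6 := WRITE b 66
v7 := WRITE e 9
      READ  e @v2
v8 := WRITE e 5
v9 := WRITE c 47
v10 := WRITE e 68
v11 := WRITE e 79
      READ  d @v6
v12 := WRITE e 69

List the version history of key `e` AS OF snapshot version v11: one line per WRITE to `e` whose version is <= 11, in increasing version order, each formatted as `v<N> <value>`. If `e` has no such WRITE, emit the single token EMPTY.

Scan writes for key=e with version <= 11:
  v1 WRITE d 72 -> skip
  v2 WRITE d 89 -> skip
  v3 WRITE c 20 -> skip
  v4 WRITE e 4 -> keep
  v5 WRITE c 36 -> skip
  v6 WRITE b 66 -> skip
  v7 WRITE e 9 -> keep
  v8 WRITE e 5 -> keep
  v9 WRITE c 47 -> skip
  v10 WRITE e 68 -> keep
  v11 WRITE e 79 -> keep
  v12 WRITE e 69 -> drop (> snap)
Collected: [(4, 4), (7, 9), (8, 5), (10, 68), (11, 79)]

Answer: v4 4
v7 9
v8 5
v10 68
v11 79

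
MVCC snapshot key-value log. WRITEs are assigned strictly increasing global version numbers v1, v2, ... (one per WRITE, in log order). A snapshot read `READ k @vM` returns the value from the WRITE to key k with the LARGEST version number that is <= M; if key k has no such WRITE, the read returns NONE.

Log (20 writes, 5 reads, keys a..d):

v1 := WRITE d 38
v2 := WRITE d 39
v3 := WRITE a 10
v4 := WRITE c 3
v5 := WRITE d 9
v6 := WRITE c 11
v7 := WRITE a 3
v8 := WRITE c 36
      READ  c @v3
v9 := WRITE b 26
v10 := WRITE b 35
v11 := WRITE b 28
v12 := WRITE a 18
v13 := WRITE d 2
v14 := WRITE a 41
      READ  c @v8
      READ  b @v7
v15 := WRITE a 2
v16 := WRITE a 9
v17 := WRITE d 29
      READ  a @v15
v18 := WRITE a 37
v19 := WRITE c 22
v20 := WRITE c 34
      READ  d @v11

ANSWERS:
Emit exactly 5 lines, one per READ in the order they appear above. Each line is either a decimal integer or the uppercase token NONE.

Answer: NONE
36
NONE
2
9

Derivation:
v1: WRITE d=38  (d history now [(1, 38)])
v2: WRITE d=39  (d history now [(1, 38), (2, 39)])
v3: WRITE a=10  (a history now [(3, 10)])
v4: WRITE c=3  (c history now [(4, 3)])
v5: WRITE d=9  (d history now [(1, 38), (2, 39), (5, 9)])
v6: WRITE c=11  (c history now [(4, 3), (6, 11)])
v7: WRITE a=3  (a history now [(3, 10), (7, 3)])
v8: WRITE c=36  (c history now [(4, 3), (6, 11), (8, 36)])
READ c @v3: history=[(4, 3), (6, 11), (8, 36)] -> no version <= 3 -> NONE
v9: WRITE b=26  (b history now [(9, 26)])
v10: WRITE b=35  (b history now [(9, 26), (10, 35)])
v11: WRITE b=28  (b history now [(9, 26), (10, 35), (11, 28)])
v12: WRITE a=18  (a history now [(3, 10), (7, 3), (12, 18)])
v13: WRITE d=2  (d history now [(1, 38), (2, 39), (5, 9), (13, 2)])
v14: WRITE a=41  (a history now [(3, 10), (7, 3), (12, 18), (14, 41)])
READ c @v8: history=[(4, 3), (6, 11), (8, 36)] -> pick v8 -> 36
READ b @v7: history=[(9, 26), (10, 35), (11, 28)] -> no version <= 7 -> NONE
v15: WRITE a=2  (a history now [(3, 10), (7, 3), (12, 18), (14, 41), (15, 2)])
v16: WRITE a=9  (a history now [(3, 10), (7, 3), (12, 18), (14, 41), (15, 2), (16, 9)])
v17: WRITE d=29  (d history now [(1, 38), (2, 39), (5, 9), (13, 2), (17, 29)])
READ a @v15: history=[(3, 10), (7, 3), (12, 18), (14, 41), (15, 2), (16, 9)] -> pick v15 -> 2
v18: WRITE a=37  (a history now [(3, 10), (7, 3), (12, 18), (14, 41), (15, 2), (16, 9), (18, 37)])
v19: WRITE c=22  (c history now [(4, 3), (6, 11), (8, 36), (19, 22)])
v20: WRITE c=34  (c history now [(4, 3), (6, 11), (8, 36), (19, 22), (20, 34)])
READ d @v11: history=[(1, 38), (2, 39), (5, 9), (13, 2), (17, 29)] -> pick v5 -> 9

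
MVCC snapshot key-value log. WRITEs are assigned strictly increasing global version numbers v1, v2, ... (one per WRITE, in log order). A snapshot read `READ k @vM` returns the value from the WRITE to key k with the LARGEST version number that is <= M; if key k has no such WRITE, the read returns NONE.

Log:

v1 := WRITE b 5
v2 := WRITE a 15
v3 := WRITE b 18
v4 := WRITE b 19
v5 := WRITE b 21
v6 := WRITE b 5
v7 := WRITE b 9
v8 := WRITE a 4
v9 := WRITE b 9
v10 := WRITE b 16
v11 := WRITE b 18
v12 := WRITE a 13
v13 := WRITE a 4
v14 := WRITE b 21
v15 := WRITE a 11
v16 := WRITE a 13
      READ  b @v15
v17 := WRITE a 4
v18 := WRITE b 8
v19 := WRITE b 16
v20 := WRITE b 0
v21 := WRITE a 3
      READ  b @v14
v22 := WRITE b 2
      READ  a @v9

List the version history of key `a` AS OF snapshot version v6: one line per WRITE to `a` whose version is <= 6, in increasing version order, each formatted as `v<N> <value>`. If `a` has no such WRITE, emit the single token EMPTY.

Answer: v2 15

Derivation:
Scan writes for key=a with version <= 6:
  v1 WRITE b 5 -> skip
  v2 WRITE a 15 -> keep
  v3 WRITE b 18 -> skip
  v4 WRITE b 19 -> skip
  v5 WRITE b 21 -> skip
  v6 WRITE b 5 -> skip
  v7 WRITE b 9 -> skip
  v8 WRITE a 4 -> drop (> snap)
  v9 WRITE b 9 -> skip
  v10 WRITE b 16 -> skip
  v11 WRITE b 18 -> skip
  v12 WRITE a 13 -> drop (> snap)
  v13 WRITE a 4 -> drop (> snap)
  v14 WRITE b 21 -> skip
  v15 WRITE a 11 -> drop (> snap)
  v16 WRITE a 13 -> drop (> snap)
  v17 WRITE a 4 -> drop (> snap)
  v18 WRITE b 8 -> skip
  v19 WRITE b 16 -> skip
  v20 WRITE b 0 -> skip
  v21 WRITE a 3 -> drop (> snap)
  v22 WRITE b 2 -> skip
Collected: [(2, 15)]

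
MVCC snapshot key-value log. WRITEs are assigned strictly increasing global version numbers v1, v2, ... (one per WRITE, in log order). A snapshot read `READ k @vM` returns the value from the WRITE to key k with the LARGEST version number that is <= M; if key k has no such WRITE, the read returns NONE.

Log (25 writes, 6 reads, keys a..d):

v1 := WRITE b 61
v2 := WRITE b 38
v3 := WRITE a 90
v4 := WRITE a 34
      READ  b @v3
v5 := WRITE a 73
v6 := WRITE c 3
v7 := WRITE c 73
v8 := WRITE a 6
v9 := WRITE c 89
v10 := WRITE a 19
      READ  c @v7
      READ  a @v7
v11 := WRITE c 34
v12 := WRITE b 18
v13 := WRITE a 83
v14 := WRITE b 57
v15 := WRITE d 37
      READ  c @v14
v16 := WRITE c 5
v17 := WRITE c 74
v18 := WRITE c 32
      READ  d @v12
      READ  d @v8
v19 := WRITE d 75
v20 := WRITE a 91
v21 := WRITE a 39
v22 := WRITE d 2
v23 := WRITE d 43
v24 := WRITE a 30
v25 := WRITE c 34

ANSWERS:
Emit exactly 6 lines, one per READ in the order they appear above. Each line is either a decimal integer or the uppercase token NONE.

v1: WRITE b=61  (b history now [(1, 61)])
v2: WRITE b=38  (b history now [(1, 61), (2, 38)])
v3: WRITE a=90  (a history now [(3, 90)])
v4: WRITE a=34  (a history now [(3, 90), (4, 34)])
READ b @v3: history=[(1, 61), (2, 38)] -> pick v2 -> 38
v5: WRITE a=73  (a history now [(3, 90), (4, 34), (5, 73)])
v6: WRITE c=3  (c history now [(6, 3)])
v7: WRITE c=73  (c history now [(6, 3), (7, 73)])
v8: WRITE a=6  (a history now [(3, 90), (4, 34), (5, 73), (8, 6)])
v9: WRITE c=89  (c history now [(6, 3), (7, 73), (9, 89)])
v10: WRITE a=19  (a history now [(3, 90), (4, 34), (5, 73), (8, 6), (10, 19)])
READ c @v7: history=[(6, 3), (7, 73), (9, 89)] -> pick v7 -> 73
READ a @v7: history=[(3, 90), (4, 34), (5, 73), (8, 6), (10, 19)] -> pick v5 -> 73
v11: WRITE c=34  (c history now [(6, 3), (7, 73), (9, 89), (11, 34)])
v12: WRITE b=18  (b history now [(1, 61), (2, 38), (12, 18)])
v13: WRITE a=83  (a history now [(3, 90), (4, 34), (5, 73), (8, 6), (10, 19), (13, 83)])
v14: WRITE b=57  (b history now [(1, 61), (2, 38), (12, 18), (14, 57)])
v15: WRITE d=37  (d history now [(15, 37)])
READ c @v14: history=[(6, 3), (7, 73), (9, 89), (11, 34)] -> pick v11 -> 34
v16: WRITE c=5  (c history now [(6, 3), (7, 73), (9, 89), (11, 34), (16, 5)])
v17: WRITE c=74  (c history now [(6, 3), (7, 73), (9, 89), (11, 34), (16, 5), (17, 74)])
v18: WRITE c=32  (c history now [(6, 3), (7, 73), (9, 89), (11, 34), (16, 5), (17, 74), (18, 32)])
READ d @v12: history=[(15, 37)] -> no version <= 12 -> NONE
READ d @v8: history=[(15, 37)] -> no version <= 8 -> NONE
v19: WRITE d=75  (d history now [(15, 37), (19, 75)])
v20: WRITE a=91  (a history now [(3, 90), (4, 34), (5, 73), (8, 6), (10, 19), (13, 83), (20, 91)])
v21: WRITE a=39  (a history now [(3, 90), (4, 34), (5, 73), (8, 6), (10, 19), (13, 83), (20, 91), (21, 39)])
v22: WRITE d=2  (d history now [(15, 37), (19, 75), (22, 2)])
v23: WRITE d=43  (d history now [(15, 37), (19, 75), (22, 2), (23, 43)])
v24: WRITE a=30  (a history now [(3, 90), (4, 34), (5, 73), (8, 6), (10, 19), (13, 83), (20, 91), (21, 39), (24, 30)])
v25: WRITE c=34  (c history now [(6, 3), (7, 73), (9, 89), (11, 34), (16, 5), (17, 74), (18, 32), (25, 34)])

Answer: 38
73
73
34
NONE
NONE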